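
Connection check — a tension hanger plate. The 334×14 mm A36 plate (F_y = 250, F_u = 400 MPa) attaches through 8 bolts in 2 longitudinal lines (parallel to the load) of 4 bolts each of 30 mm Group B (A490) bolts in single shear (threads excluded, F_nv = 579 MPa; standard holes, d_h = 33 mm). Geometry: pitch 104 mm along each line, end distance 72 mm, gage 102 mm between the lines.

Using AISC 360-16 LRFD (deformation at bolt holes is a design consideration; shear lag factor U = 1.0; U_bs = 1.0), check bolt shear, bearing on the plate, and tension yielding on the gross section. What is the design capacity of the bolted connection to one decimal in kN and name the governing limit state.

1052.1 kN (gross-section yield governs)

Bolt shear: A_b = π(30)²/4 = 706.86 mm². φR_n = 0.75 × 579 × 706.86 × 8 × 1 = 2455.6 kN.
Bearing (14 mm plate, F_u = 400 MPa): end bolts L_c = 72 − 33/2 = 55.5, R_n = min(1.2×55.5×14×400, 2.4×30×14×400) = 372.96 kN/bolt; interior L_c = 104 − 33 = 71, R_n = 403.2 kN/bolt. φR_n = 0.75 × (2×372.96 + 6×403.2) = 2373.8 kN.
Tension yield (gross): A_g = 334×14 = 4676 mm². φR_n = 0.90 × 250 × 4676 = 1052.1 kN.
Governing: min(2455.6, 2373.8, 1052.1) = 1052.1 kN → gross-section yield.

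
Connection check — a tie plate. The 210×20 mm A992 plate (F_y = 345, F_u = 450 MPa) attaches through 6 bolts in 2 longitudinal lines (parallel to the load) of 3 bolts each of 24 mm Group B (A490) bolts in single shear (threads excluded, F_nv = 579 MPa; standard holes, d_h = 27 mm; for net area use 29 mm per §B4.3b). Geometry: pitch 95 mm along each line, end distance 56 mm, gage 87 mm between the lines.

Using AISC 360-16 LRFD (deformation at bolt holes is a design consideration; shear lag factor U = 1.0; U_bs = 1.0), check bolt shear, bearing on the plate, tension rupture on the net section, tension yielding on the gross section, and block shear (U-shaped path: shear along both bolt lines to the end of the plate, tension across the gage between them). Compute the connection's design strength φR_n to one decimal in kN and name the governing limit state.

1026.0 kN (net-section rupture governs)

Bolt shear: A_b = π(24)²/4 = 452.39 mm². φR_n = 0.75 × 579 × 452.39 × 6 × 1 = 1178.7 kN.
Bearing (20 mm plate, F_u = 450 MPa): end bolts L_c = 56 − 27/2 = 42.5, R_n = min(1.2×42.5×20×450, 2.4×24×20×450) = 459 kN/bolt; interior L_c = 95 − 27 = 68, R_n = 518.4 kN/bolt. φR_n = 0.75 × (2×459 + 4×518.4) = 2243.7 kN.
Tension rupture (net): A_n = (210 − 2×29)×20 = 3040 mm² (U = 1.0, A_e = A_n). φR_n = 0.75 × 450 × 3040 = 1026.0 kN.
Tension yield (gross): A_g = 210×20 = 4200 mm². φR_n = 0.90 × 345 × 4200 = 1304.1 kN.
Block shear: shear path 2×[56+2×95] = 2×246 mm, A_gv = 9840, A_nv = 2×(246 − 2.5×29)×20 = 6940 mm²; tension across gage: (87 − 1×29)×20 = 1160 mm². R_n = min(0.6×450×6940, 0.6×345×9840) + 1.0×450×1160 = min(1873.8, 2036.9) + 522 = 2395.8 kN. φR_n = 0.75 × 2395.8 = 1796.9 kN.
Governing: min(1178.7, 2243.7, 1026.0, 1304.1, 1796.9) = 1026.0 kN → net-section rupture.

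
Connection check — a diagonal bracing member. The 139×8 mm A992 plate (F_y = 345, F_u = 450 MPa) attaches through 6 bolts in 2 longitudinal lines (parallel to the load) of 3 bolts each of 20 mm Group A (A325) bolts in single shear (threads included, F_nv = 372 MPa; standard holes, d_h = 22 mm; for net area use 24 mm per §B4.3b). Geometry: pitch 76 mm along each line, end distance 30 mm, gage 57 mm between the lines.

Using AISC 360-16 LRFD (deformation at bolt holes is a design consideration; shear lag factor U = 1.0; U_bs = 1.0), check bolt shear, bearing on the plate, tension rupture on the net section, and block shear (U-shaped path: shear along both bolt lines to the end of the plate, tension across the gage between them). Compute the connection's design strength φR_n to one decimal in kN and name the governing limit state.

245.7 kN (net-section rupture governs)

Bolt shear: A_b = π(20)²/4 = 314.16 mm². φR_n = 0.75 × 372 × 314.16 × 6 × 1 = 525.9 kN.
Bearing (8 mm plate, F_u = 450 MPa): end bolts L_c = 30 − 22/2 = 19, R_n = min(1.2×19×8×450, 2.4×20×8×450) = 82.08 kN/bolt; interior L_c = 76 − 22 = 54, R_n = 172.8 kN/bolt. φR_n = 0.75 × (2×82.08 + 4×172.8) = 641.5 kN.
Tension rupture (net): A_n = (139 − 2×24)×8 = 728 mm² (U = 1.0, A_e = A_n). φR_n = 0.75 × 450 × 728 = 245.7 kN.
Block shear: shear path 2×[30+2×76] = 2×182 mm, A_gv = 2912, A_nv = 2×(182 − 2.5×24)×8 = 1952 mm²; tension across gage: (57 − 1×24)×8 = 264 mm². R_n = min(0.6×450×1952, 0.6×345×2912) + 1.0×450×264 = min(527.04, 602.78) + 118.8 = 645.84 kN. φR_n = 0.75 × 645.84 = 484.4 kN.
Governing: min(525.9, 641.5, 245.7, 484.4) = 245.7 kN → net-section rupture.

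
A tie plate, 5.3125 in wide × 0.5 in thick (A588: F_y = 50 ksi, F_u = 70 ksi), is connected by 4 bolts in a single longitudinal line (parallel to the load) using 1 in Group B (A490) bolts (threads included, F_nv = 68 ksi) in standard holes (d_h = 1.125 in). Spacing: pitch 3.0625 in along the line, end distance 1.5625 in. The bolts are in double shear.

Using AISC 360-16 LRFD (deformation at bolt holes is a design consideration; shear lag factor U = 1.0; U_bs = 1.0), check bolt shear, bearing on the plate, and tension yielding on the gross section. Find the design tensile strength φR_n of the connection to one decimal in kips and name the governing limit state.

Bolt shear: A_b = π(1)²/4 = 0.7854 in². φR_n = 0.75 × 68 × 0.7854 × 4 × 2 = 320.4 kips.
Bearing (0.5 in plate, F_u = 70 ksi): end bolts L_c = 1.5625 − 1.125/2 = 1, R_n = min(1.2×1×0.5×70, 2.4×1×0.5×70) = 42 kips/bolt; interior L_c = 3.0625 − 1.125 = 1.9375, R_n = 81.375 kips/bolt. φR_n = 0.75 × (1×42 + 3×81.375) = 214.6 kips.
Tension yield (gross): A_g = 5.3125×0.5 = 2.6563 in². φR_n = 0.90 × 50 × 2.6563 = 119.5 kips.
Governing: min(320.4, 214.6, 119.5) = 119.5 kips → gross-section yield.

119.5 kips (gross-section yield governs)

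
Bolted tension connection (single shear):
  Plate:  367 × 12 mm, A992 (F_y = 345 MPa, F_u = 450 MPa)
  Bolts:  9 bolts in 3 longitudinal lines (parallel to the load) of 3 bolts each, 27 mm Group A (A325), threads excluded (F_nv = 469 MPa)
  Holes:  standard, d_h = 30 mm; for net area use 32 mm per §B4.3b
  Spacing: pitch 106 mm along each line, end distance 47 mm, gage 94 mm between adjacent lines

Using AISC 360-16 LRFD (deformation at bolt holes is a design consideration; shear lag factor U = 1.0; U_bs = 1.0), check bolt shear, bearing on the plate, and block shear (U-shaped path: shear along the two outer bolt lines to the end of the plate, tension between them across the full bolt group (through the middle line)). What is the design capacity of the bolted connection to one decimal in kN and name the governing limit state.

Bolt shear: A_b = π(27)²/4 = 572.56 mm². φR_n = 0.75 × 469 × 572.56 × 9 × 1 = 1812.6 kN.
Bearing (12 mm plate, F_u = 450 MPa): end bolts L_c = 47 − 30/2 = 32, R_n = min(1.2×32×12×450, 2.4×27×12×450) = 207.36 kN/bolt; interior L_c = 106 − 30 = 76, R_n = 349.92 kN/bolt. φR_n = 0.75 × (3×207.36 + 6×349.92) = 2041.2 kN.
Block shear: shear path 2×[47+2×106] = 2×259 mm, A_gv = 6216, A_nv = 2×(259 − 2.5×32)×12 = 4296 mm²; tension across gage: (188 − 2×32)×12 = 1488 mm². R_n = min(0.6×450×4296, 0.6×345×6216) + 1.0×450×1488 = min(1159.9, 1286.7) + 669.6 = 1829.5 kN. φR_n = 0.75 × 1829.5 = 1372.1 kN.
Governing: min(1812.6, 2041.2, 1372.1) = 1372.1 kN → block shear.

1372.1 kN (block shear governs)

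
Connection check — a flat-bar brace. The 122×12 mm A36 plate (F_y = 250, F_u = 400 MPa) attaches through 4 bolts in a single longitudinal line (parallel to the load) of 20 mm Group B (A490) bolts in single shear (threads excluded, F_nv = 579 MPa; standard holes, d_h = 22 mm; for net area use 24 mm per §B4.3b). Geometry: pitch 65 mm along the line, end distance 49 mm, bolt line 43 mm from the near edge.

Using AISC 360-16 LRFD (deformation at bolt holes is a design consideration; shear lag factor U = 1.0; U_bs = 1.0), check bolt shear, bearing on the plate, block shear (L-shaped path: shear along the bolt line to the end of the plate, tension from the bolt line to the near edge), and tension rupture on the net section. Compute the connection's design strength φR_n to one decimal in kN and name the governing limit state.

Bolt shear: A_b = π(20)²/4 = 314.16 mm². φR_n = 0.75 × 579 × 314.16 × 4 × 1 = 545.7 kN.
Bearing (12 mm plate, F_u = 400 MPa): end bolts L_c = 49 − 22/2 = 38, R_n = min(1.2×38×12×400, 2.4×20×12×400) = 218.88 kN/bolt; interior L_c = 65 − 22 = 43, R_n = 230.4 kN/bolt. φR_n = 0.75 × (1×218.88 + 3×230.4) = 682.6 kN.
Block shear: shear path 1×[49+3×65] = 1×244 mm, A_gv = 2928, A_nv = 1×(244 − 3.5×24)×12 = 1920 mm²; tension to near edge: (43 − 0.5×24)×12 = 372 mm². R_n = min(0.6×400×1920, 0.6×250×2928) + 1.0×400×372 = min(460.8, 439.2) + 148.8 = 588 kN. φR_n = 0.75 × 588 = 441.0 kN.
Tension rupture (net): A_n = (122 − 1×24)×12 = 1176 mm² (U = 1.0, A_e = A_n). φR_n = 0.75 × 400 × 1176 = 352.8 kN.
Governing: min(545.7, 682.6, 441.0, 352.8) = 352.8 kN → net-section rupture.

352.8 kN (net-section rupture governs)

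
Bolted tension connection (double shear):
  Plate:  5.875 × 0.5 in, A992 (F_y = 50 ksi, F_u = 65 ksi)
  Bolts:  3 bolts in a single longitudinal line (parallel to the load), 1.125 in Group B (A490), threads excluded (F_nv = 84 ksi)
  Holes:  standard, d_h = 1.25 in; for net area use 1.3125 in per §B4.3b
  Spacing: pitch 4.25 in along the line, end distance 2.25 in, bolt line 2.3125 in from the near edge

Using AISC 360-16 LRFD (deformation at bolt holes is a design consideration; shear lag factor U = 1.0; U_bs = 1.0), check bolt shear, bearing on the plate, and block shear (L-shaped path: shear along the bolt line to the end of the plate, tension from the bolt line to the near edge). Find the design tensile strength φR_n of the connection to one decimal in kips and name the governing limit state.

149.6 kips (block shear governs)

Bolt shear: A_b = π(1.125)²/4 = 0.99402 in². φR_n = 0.75 × 84 × 0.99402 × 3 × 2 = 375.7 kips.
Bearing (0.5 in plate, F_u = 65 ksi): end bolts L_c = 2.25 − 1.25/2 = 1.625, R_n = min(1.2×1.625×0.5×65, 2.4×1.125×0.5×65) = 63.375 kips/bolt; interior L_c = 4.25 − 1.25 = 3, R_n = 87.75 kips/bolt. φR_n = 0.75 × (1×63.375 + 2×87.75) = 179.2 kips.
Block shear: shear path 1×[2.25+2×4.25] = 1×10.75 in, A_gv = 5.375, A_nv = 1×(10.75 − 2.5×1.3125)×0.5 = 3.7344 in²; tension to near edge: (2.3125 − 0.5×1.3125)×0.5 = 0.82813 in². R_n = min(0.6×65×3.7344, 0.6×50×5.375) + 1.0×65×0.82813 = min(145.64, 161.25) + 53.828 = 199.47 kips. φR_n = 0.75 × 199.47 = 149.6 kips.
Governing: min(375.7, 179.2, 149.6) = 149.6 kips → block shear.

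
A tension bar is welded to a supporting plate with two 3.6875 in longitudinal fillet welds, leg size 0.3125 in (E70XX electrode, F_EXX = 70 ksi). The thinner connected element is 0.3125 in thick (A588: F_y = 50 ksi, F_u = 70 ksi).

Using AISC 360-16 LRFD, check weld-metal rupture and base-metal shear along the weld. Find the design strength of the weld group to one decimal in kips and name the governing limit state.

51.3 kips (weld metal governs)

Weld metal: throat = 0.707×0.3125 = 0.22094 in, L = 2×3.6875 = 7.375 in. φR_n = 0.75 × 0.6 × 70 × 0.22094 × 7.375 = 51.3 kips.
Base metal shear (0.3125 in plate): yield φR_n = 1.0×0.6×50×0.3125×7.375 = 69.1 kips; rupture φR_n = 0.75×0.6×70×0.3125×7.375 = 72.6 kips; take 69.1 kips (yield).
Governing: min(51.3, 69.1) = 51.3 kips → weld metal.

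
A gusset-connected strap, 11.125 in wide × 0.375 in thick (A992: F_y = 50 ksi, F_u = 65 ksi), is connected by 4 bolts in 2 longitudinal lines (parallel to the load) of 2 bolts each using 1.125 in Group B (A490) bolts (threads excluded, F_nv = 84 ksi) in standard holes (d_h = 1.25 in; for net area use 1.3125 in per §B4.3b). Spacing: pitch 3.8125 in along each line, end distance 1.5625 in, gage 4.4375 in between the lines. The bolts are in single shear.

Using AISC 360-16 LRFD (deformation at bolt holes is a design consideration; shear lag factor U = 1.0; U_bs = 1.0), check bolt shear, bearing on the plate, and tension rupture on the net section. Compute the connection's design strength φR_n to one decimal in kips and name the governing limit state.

Bolt shear: A_b = π(1.125)²/4 = 0.99402 in². φR_n = 0.75 × 84 × 0.99402 × 4 × 1 = 250.5 kips.
Bearing (0.375 in plate, F_u = 65 ksi): end bolts L_c = 1.5625 − 1.25/2 = 0.9375, R_n = min(1.2×0.9375×0.375×65, 2.4×1.125×0.375×65) = 27.422 kips/bolt; interior L_c = 3.8125 − 1.25 = 2.5625, R_n = 65.813 kips/bolt. φR_n = 0.75 × (2×27.422 + 2×65.813) = 139.9 kips.
Tension rupture (net): A_n = (11.125 − 2×1.3125)×0.375 = 3.1875 in² (U = 1.0, A_e = A_n). φR_n = 0.75 × 65 × 3.1875 = 155.4 kips.
Governing: min(250.5, 139.9, 155.4) = 139.9 kips → bearing.

139.9 kips (bearing governs)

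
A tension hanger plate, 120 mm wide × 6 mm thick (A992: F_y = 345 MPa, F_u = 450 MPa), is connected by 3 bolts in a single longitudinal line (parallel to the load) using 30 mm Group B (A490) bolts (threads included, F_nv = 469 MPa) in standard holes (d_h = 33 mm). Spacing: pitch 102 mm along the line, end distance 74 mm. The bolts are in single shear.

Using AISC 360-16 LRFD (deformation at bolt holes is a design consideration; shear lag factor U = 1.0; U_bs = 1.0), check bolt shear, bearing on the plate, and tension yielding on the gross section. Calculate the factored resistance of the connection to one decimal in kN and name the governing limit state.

223.6 kN (gross-section yield governs)

Bolt shear: A_b = π(30)²/4 = 706.86 mm². φR_n = 0.75 × 469 × 706.86 × 3 × 1 = 745.9 kN.
Bearing (6 mm plate, F_u = 450 MPa): end bolts L_c = 74 − 33/2 = 57.5, R_n = min(1.2×57.5×6×450, 2.4×30×6×450) = 186.3 kN/bolt; interior L_c = 102 − 33 = 69, R_n = 194.4 kN/bolt. φR_n = 0.75 × (1×186.3 + 2×194.4) = 431.3 kN.
Tension yield (gross): A_g = 120×6 = 720 mm². φR_n = 0.90 × 345 × 720 = 223.6 kN.
Governing: min(745.9, 431.3, 223.6) = 223.6 kN → gross-section yield.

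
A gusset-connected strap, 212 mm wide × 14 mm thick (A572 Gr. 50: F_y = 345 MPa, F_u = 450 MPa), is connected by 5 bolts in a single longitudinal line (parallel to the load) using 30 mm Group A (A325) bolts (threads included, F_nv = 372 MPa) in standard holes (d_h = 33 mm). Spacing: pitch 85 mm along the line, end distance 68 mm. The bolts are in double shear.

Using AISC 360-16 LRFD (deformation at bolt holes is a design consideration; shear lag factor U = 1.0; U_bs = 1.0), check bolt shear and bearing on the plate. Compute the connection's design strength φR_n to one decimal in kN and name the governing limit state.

Bolt shear: A_b = π(30)²/4 = 706.86 mm². φR_n = 0.75 × 372 × 706.86 × 5 × 2 = 1972.1 kN.
Bearing (14 mm plate, F_u = 450 MPa): end bolts L_c = 68 − 33/2 = 51.5, R_n = min(1.2×51.5×14×450, 2.4×30×14×450) = 389.34 kN/bolt; interior L_c = 85 − 33 = 52, R_n = 393.12 kN/bolt. φR_n = 0.75 × (1×389.34 + 4×393.12) = 1471.4 kN.
Governing: min(1972.1, 1471.4) = 1471.4 kN → bearing.

1471.4 kN (bearing governs)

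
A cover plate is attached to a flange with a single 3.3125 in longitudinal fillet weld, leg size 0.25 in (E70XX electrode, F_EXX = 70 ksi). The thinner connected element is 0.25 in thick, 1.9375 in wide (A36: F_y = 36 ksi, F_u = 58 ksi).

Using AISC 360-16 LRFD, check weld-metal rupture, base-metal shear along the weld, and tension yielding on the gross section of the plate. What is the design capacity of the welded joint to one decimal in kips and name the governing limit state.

15.7 kips (gross-section yield governs)

Weld metal: throat = 0.707×0.25 = 0.17675 in, L = 3.3125 in. φR_n = 0.75 × 0.6 × 70 × 0.17675 × 3.3125 = 18.4 kips.
Base metal shear (0.25 in plate): yield φR_n = 1.0×0.6×36×0.25×3.3125 = 17.9 kips; rupture φR_n = 0.75×0.6×58×0.25×3.3125 = 21.6 kips; take 17.9 kips (yield).
Tension yield (gross): A_g = 1.9375×0.25 = 0.48438 in². φR_n = 0.90 × 36 × 0.48438 = 15.7 kips.
Governing: min(18.4, 17.9, 15.7) = 15.7 kips → gross-section yield.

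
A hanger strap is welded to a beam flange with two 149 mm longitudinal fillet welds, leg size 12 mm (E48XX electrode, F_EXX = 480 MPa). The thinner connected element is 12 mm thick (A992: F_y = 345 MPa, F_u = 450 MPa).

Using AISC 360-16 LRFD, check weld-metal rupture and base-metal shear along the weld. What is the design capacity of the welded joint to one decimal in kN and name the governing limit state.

546.1 kN (weld metal governs)

Weld metal: throat = 0.707×12 = 8.484 mm, L = 2×149 = 298 mm. φR_n = 0.75 × 0.6 × 480 × 8.484 × 298 = 546.1 kN.
Base metal shear (12 mm plate): yield φR_n = 1.0×0.6×345×12×298 = 740.2 kN; rupture φR_n = 0.75×0.6×450×12×298 = 724.1 kN; take 724.1 kN (rupture).
Governing: min(546.1, 724.1) = 546.1 kN → weld metal.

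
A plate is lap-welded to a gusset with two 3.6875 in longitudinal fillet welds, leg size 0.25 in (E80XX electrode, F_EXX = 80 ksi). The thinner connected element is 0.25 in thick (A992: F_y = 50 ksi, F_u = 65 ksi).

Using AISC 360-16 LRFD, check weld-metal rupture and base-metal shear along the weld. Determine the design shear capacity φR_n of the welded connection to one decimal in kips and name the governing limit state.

46.9 kips (weld metal governs)

Weld metal: throat = 0.707×0.25 = 0.17675 in, L = 2×3.6875 = 7.375 in. φR_n = 0.75 × 0.6 × 80 × 0.17675 × 7.375 = 46.9 kips.
Base metal shear (0.25 in plate): yield φR_n = 1.0×0.6×50×0.25×7.375 = 55.3 kips; rupture φR_n = 0.75×0.6×65×0.25×7.375 = 53.9 kips; take 53.9 kips (rupture).
Governing: min(46.9, 53.9) = 46.9 kips → weld metal.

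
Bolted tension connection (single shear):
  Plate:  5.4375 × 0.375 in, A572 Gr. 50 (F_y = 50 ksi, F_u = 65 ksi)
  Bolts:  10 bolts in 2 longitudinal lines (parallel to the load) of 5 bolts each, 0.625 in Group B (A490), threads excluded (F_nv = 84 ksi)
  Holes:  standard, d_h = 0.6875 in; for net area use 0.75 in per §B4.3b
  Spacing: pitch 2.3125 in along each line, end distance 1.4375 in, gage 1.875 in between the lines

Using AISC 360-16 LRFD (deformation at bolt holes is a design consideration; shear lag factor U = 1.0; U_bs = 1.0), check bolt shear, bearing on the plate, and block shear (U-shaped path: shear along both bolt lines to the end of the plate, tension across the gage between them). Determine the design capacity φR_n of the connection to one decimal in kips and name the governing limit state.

181.0 kips (block shear governs)

Bolt shear: A_b = π(0.625)²/4 = 0.3068 in². φR_n = 0.75 × 84 × 0.3068 × 10 × 1 = 193.3 kips.
Bearing (0.375 in plate, F_u = 65 ksi): end bolts L_c = 1.4375 − 0.6875/2 = 1.09375, R_n = min(1.2×1.09375×0.375×65, 2.4×0.625×0.375×65) = 31.992 kips/bolt; interior L_c = 2.3125 − 0.6875 = 1.625, R_n = 36.563 kips/bolt. φR_n = 0.75 × (2×31.992 + 8×36.563) = 267.4 kips.
Block shear: shear path 2×[1.4375+4×2.3125] = 2×10.6875 in, A_gv = 8.0156, A_nv = 2×(10.6875 − 4.5×0.75)×0.375 = 5.4844 in²; tension across gage: (1.875 − 1×0.75)×0.375 = 0.42188 in². R_n = min(0.6×65×5.4844, 0.6×50×8.0156) + 1.0×65×0.42188 = min(213.89, 240.47) + 27.422 = 241.31 kips. φR_n = 0.75 × 241.31 = 181.0 kips.
Governing: min(193.3, 267.4, 181.0) = 181.0 kips → block shear.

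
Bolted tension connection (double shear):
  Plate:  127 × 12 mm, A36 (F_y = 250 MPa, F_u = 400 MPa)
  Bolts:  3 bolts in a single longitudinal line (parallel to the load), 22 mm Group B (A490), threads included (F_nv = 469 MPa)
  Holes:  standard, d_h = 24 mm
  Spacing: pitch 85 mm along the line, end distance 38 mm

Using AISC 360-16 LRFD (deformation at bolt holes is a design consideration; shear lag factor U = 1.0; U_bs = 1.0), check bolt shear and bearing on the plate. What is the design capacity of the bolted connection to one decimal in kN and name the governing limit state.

492.5 kN (bearing governs)

Bolt shear: A_b = π(22)²/4 = 380.13 mm². φR_n = 0.75 × 469 × 380.13 × 3 × 2 = 802.3 kN.
Bearing (12 mm plate, F_u = 400 MPa): end bolts L_c = 38 − 24/2 = 26, R_n = min(1.2×26×12×400, 2.4×22×12×400) = 149.76 kN/bolt; interior L_c = 85 − 24 = 61, R_n = 253.44 kN/bolt. φR_n = 0.75 × (1×149.76 + 2×253.44) = 492.5 kN.
Governing: min(802.3, 492.5) = 492.5 kN → bearing.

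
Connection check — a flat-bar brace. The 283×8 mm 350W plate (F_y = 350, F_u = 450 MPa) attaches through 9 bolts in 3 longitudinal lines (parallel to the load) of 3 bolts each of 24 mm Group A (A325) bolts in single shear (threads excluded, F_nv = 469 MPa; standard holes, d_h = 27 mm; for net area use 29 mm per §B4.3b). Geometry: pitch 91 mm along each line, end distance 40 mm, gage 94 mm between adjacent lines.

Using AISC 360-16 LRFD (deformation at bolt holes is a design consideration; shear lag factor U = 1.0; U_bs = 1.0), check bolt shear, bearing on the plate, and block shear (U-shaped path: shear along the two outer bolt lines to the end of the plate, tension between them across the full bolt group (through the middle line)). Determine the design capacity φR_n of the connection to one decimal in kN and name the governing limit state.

835.4 kN (block shear governs)

Bolt shear: A_b = π(24)²/4 = 452.39 mm². φR_n = 0.75 × 469 × 452.39 × 9 × 1 = 1432.2 kN.
Bearing (8 mm plate, F_u = 450 MPa): end bolts L_c = 40 − 27/2 = 26.5, R_n = min(1.2×26.5×8×450, 2.4×24×8×450) = 114.48 kN/bolt; interior L_c = 91 − 27 = 64, R_n = 207.36 kN/bolt. φR_n = 0.75 × (3×114.48 + 6×207.36) = 1190.7 kN.
Block shear: shear path 2×[40+2×91] = 2×222 mm, A_gv = 3552, A_nv = 2×(222 − 2.5×29)×8 = 2392 mm²; tension across gage: (188 − 2×29)×8 = 1040 mm². R_n = min(0.6×450×2392, 0.6×350×3552) + 1.0×450×1040 = min(645.84, 745.92) + 468 = 1113.8 kN. φR_n = 0.75 × 1113.8 = 835.4 kN.
Governing: min(1432.2, 1190.7, 835.4) = 835.4 kN → block shear.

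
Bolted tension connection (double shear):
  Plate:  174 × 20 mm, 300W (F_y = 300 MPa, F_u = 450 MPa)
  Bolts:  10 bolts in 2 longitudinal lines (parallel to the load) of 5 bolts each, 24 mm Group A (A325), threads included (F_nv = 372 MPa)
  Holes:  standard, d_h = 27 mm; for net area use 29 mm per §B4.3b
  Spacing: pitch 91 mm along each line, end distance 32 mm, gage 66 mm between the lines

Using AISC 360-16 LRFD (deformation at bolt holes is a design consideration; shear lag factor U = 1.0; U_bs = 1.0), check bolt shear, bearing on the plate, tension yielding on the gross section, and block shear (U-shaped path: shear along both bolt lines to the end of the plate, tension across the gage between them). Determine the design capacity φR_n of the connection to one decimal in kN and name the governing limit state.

Bolt shear: A_b = π(24)²/4 = 452.39 mm². φR_n = 0.75 × 372 × 452.39 × 10 × 2 = 2524.3 kN.
Bearing (20 mm plate, F_u = 450 MPa): end bolts L_c = 32 − 27/2 = 18.5, R_n = min(1.2×18.5×20×450, 2.4×24×20×450) = 199.8 kN/bolt; interior L_c = 91 − 27 = 64, R_n = 518.4 kN/bolt. φR_n = 0.75 × (2×199.8 + 8×518.4) = 3410.1 kN.
Tension yield (gross): A_g = 174×20 = 3480 mm². φR_n = 0.90 × 300 × 3480 = 939.6 kN.
Block shear: shear path 2×[32+4×91] = 2×396 mm, A_gv = 15840, A_nv = 2×(396 − 4.5×29)×20 = 10620 mm²; tension across gage: (66 − 1×29)×20 = 740 mm². R_n = min(0.6×450×10620, 0.6×300×15840) + 1.0×450×740 = min(2867.4, 2851.2) + 333 = 3184.2 kN. φR_n = 0.75 × 3184.2 = 2388.2 kN.
Governing: min(2524.3, 3410.1, 939.6, 2388.2) = 939.6 kN → gross-section yield.

939.6 kN (gross-section yield governs)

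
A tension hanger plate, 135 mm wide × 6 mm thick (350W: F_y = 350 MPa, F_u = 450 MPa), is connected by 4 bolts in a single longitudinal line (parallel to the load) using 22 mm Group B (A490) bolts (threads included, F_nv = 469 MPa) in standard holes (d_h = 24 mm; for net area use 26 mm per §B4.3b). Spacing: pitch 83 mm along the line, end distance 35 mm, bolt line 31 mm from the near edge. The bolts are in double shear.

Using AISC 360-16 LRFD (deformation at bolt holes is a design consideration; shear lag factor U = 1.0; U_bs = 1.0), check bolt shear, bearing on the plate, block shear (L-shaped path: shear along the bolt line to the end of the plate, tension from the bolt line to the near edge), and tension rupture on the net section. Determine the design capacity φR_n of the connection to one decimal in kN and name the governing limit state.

220.7 kN (net-section rupture governs)

Bolt shear: A_b = π(22)²/4 = 380.13 mm². φR_n = 0.75 × 469 × 380.13 × 4 × 2 = 1069.7 kN.
Bearing (6 mm plate, F_u = 450 MPa): end bolts L_c = 35 − 24/2 = 23, R_n = min(1.2×23×6×450, 2.4×22×6×450) = 74.52 kN/bolt; interior L_c = 83 − 24 = 59, R_n = 142.56 kN/bolt. φR_n = 0.75 × (1×74.52 + 3×142.56) = 376.7 kN.
Block shear: shear path 1×[35+3×83] = 1×284 mm, A_gv = 1704, A_nv = 1×(284 − 3.5×26)×6 = 1158 mm²; tension to near edge: (31 − 0.5×26)×6 = 108 mm². R_n = min(0.6×450×1158, 0.6×350×1704) + 1.0×450×108 = min(312.66, 357.84) + 48.6 = 361.26 kN. φR_n = 0.75 × 361.26 = 270.9 kN.
Tension rupture (net): A_n = (135 − 1×26)×6 = 654 mm² (U = 1.0, A_e = A_n). φR_n = 0.75 × 450 × 654 = 220.7 kN.
Governing: min(1069.7, 376.7, 270.9, 220.7) = 220.7 kN → net-section rupture.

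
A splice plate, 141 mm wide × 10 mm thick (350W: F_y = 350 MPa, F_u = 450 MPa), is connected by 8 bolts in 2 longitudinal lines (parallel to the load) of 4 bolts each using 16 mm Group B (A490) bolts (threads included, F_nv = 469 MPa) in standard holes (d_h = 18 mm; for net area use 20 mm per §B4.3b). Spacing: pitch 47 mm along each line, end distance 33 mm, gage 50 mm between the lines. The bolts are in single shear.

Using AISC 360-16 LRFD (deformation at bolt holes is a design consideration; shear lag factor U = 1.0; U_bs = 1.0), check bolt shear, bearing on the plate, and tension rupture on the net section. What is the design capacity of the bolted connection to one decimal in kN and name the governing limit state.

340.9 kN (net-section rupture governs)

Bolt shear: A_b = π(16)²/4 = 201.06 mm². φR_n = 0.75 × 469 × 201.06 × 8 × 1 = 565.8 kN.
Bearing (10 mm plate, F_u = 450 MPa): end bolts L_c = 33 − 18/2 = 24, R_n = min(1.2×24×10×450, 2.4×16×10×450) = 129.6 kN/bolt; interior L_c = 47 − 18 = 29, R_n = 156.6 kN/bolt. φR_n = 0.75 × (2×129.6 + 6×156.6) = 899.1 kN.
Tension rupture (net): A_n = (141 − 2×20)×10 = 1010 mm² (U = 1.0, A_e = A_n). φR_n = 0.75 × 450 × 1010 = 340.9 kN.
Governing: min(565.8, 899.1, 340.9) = 340.9 kN → net-section rupture.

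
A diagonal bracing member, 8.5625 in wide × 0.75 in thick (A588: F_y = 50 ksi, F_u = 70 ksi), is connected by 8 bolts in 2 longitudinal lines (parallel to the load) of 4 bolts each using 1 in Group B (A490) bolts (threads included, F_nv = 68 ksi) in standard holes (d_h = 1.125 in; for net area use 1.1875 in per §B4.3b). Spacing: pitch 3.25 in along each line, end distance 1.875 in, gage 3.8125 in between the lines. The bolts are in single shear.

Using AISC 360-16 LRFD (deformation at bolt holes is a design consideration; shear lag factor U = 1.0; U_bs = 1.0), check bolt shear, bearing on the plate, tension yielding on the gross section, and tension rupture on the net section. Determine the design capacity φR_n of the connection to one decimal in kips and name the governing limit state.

Bolt shear: A_b = π(1)²/4 = 0.7854 in². φR_n = 0.75 × 68 × 0.7854 × 8 × 1 = 320.4 kips.
Bearing (0.75 in plate, F_u = 70 ksi): end bolts L_c = 1.875 − 1.125/2 = 1.3125, R_n = min(1.2×1.3125×0.75×70, 2.4×1×0.75×70) = 82.688 kips/bolt; interior L_c = 3.25 − 1.125 = 2.125, R_n = 126 kips/bolt. φR_n = 0.75 × (2×82.688 + 6×126) = 691.0 kips.
Tension yield (gross): A_g = 8.5625×0.75 = 6.4219 in². φR_n = 0.90 × 50 × 6.4219 = 289.0 kips.
Tension rupture (net): A_n = (8.5625 − 2×1.1875)×0.75 = 4.6406 in² (U = 1.0, A_e = A_n). φR_n = 0.75 × 70 × 4.6406 = 243.6 kips.
Governing: min(320.4, 691.0, 289.0, 243.6) = 243.6 kips → net-section rupture.

243.6 kips (net-section rupture governs)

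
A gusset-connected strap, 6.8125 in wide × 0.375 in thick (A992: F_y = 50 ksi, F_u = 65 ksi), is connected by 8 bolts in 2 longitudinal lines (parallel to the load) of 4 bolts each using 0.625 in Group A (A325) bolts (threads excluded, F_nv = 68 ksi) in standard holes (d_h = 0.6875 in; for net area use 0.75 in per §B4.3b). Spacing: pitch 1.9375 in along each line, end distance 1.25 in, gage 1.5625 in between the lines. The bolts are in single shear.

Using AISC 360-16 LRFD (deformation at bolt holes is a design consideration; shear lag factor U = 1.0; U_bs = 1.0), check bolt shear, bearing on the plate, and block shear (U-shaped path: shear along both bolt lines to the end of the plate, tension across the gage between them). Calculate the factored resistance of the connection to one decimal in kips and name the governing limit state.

112.2 kips (block shear governs)

Bolt shear: A_b = π(0.625)²/4 = 0.3068 in². φR_n = 0.75 × 68 × 0.3068 × 8 × 1 = 125.2 kips.
Bearing (0.375 in plate, F_u = 65 ksi): end bolts L_c = 1.25 − 0.6875/2 = 0.90625, R_n = min(1.2×0.90625×0.375×65, 2.4×0.625×0.375×65) = 26.508 kips/bolt; interior L_c = 1.9375 − 0.6875 = 1.25, R_n = 36.563 kips/bolt. φR_n = 0.75 × (2×26.508 + 6×36.563) = 204.3 kips.
Block shear: shear path 2×[1.25+3×1.9375] = 2×7.0625 in, A_gv = 5.2969, A_nv = 2×(7.0625 − 3.5×0.75)×0.375 = 3.3281 in²; tension across gage: (1.5625 − 1×0.75)×0.375 = 0.30469 in². R_n = min(0.6×65×3.3281, 0.6×50×5.2969) + 1.0×65×0.30469 = min(129.8, 158.91) + 19.805 = 149.61 kips. φR_n = 0.75 × 149.61 = 112.2 kips.
Governing: min(125.2, 204.3, 112.2) = 112.2 kips → block shear.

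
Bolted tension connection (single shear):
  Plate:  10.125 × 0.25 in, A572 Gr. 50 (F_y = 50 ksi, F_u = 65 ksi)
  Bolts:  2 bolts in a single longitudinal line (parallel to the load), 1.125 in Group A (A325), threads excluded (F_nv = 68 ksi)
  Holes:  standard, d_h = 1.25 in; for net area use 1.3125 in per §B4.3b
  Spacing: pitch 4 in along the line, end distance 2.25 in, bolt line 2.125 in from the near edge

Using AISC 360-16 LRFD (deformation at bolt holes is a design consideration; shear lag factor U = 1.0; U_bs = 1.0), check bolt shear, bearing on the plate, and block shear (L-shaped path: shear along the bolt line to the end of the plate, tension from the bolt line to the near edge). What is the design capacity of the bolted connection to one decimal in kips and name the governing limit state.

Bolt shear: A_b = π(1.125)²/4 = 0.99402 in². φR_n = 0.75 × 68 × 0.99402 × 2 × 1 = 101.4 kips.
Bearing (0.25 in plate, F_u = 65 ksi): end bolts L_c = 2.25 − 1.25/2 = 1.625, R_n = min(1.2×1.625×0.25×65, 2.4×1.125×0.25×65) = 31.688 kips/bolt; interior L_c = 4 − 1.25 = 2.75, R_n = 43.875 kips/bolt. φR_n = 0.75 × (1×31.688 + 1×43.875) = 56.7 kips.
Block shear: shear path 1×[2.25+1×4] = 1×6.25 in, A_gv = 1.5625, A_nv = 1×(6.25 − 1.5×1.3125)×0.25 = 1.0703 in²; tension to near edge: (2.125 − 0.5×1.3125)×0.25 = 0.36719 in². R_n = min(0.6×65×1.0703, 0.6×50×1.5625) + 1.0×65×0.36719 = min(41.742, 46.875) + 23.867 = 65.609 kips. φR_n = 0.75 × 65.609 = 49.2 kips.
Governing: min(101.4, 56.7, 49.2) = 49.2 kips → block shear.

49.2 kips (block shear governs)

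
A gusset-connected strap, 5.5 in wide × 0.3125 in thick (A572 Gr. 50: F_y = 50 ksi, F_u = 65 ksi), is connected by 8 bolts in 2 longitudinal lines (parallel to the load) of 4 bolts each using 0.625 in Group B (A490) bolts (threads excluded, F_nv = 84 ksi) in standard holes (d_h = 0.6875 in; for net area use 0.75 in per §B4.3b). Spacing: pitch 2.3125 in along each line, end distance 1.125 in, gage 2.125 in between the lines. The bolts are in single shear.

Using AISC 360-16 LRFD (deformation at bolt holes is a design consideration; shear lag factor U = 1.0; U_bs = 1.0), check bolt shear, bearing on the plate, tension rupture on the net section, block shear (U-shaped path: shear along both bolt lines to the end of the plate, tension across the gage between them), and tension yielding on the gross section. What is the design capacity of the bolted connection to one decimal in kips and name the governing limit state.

Bolt shear: A_b = π(0.625)²/4 = 0.3068 in². φR_n = 0.75 × 84 × 0.3068 × 8 × 1 = 154.6 kips.
Bearing (0.3125 in plate, F_u = 65 ksi): end bolts L_c = 1.125 − 0.6875/2 = 0.78125, R_n = min(1.2×0.78125×0.3125×65, 2.4×0.625×0.3125×65) = 19.043 kips/bolt; interior L_c = 2.3125 − 0.6875 = 1.625, R_n = 30.469 kips/bolt. φR_n = 0.75 × (2×19.043 + 6×30.469) = 165.7 kips.
Tension rupture (net): A_n = (5.5 − 2×0.75)×0.3125 = 1.25 in² (U = 1.0, A_e = A_n). φR_n = 0.75 × 65 × 1.25 = 60.9 kips.
Block shear: shear path 2×[1.125+3×2.3125] = 2×8.0625 in, A_gv = 5.0391, A_nv = 2×(8.0625 − 3.5×0.75)×0.3125 = 3.3984 in²; tension across gage: (2.125 − 1×0.75)×0.3125 = 0.42969 in². R_n = min(0.6×65×3.3984, 0.6×50×5.0391) + 1.0×65×0.42969 = min(132.54, 151.17) + 27.93 = 160.47 kips. φR_n = 0.75 × 160.47 = 120.4 kips.
Tension yield (gross): A_g = 5.5×0.3125 = 1.7188 in². φR_n = 0.90 × 50 × 1.7188 = 77.3 kips.
Governing: min(154.6, 165.7, 60.9, 120.4, 77.3) = 60.9 kips → net-section rupture.

60.9 kips (net-section rupture governs)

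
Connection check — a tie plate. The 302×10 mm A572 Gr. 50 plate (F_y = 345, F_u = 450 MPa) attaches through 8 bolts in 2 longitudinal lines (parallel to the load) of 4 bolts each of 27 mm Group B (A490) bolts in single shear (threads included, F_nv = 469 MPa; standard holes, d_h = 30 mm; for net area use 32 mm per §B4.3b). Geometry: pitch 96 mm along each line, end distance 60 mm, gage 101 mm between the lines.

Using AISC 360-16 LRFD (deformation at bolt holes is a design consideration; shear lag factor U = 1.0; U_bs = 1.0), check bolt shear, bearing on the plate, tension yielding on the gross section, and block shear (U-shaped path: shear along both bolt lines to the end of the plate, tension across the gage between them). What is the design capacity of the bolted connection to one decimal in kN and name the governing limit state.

937.7 kN (gross-section yield governs)

Bolt shear: A_b = π(27)²/4 = 572.56 mm². φR_n = 0.75 × 469 × 572.56 × 8 × 1 = 1611.2 kN.
Bearing (10 mm plate, F_u = 450 MPa): end bolts L_c = 60 − 30/2 = 45, R_n = min(1.2×45×10×450, 2.4×27×10×450) = 243 kN/bolt; interior L_c = 96 − 30 = 66, R_n = 291.6 kN/bolt. φR_n = 0.75 × (2×243 + 6×291.6) = 1676.7 kN.
Tension yield (gross): A_g = 302×10 = 3020 mm². φR_n = 0.90 × 345 × 3020 = 937.7 kN.
Block shear: shear path 2×[60+3×96] = 2×348 mm, A_gv = 6960, A_nv = 2×(348 − 3.5×32)×10 = 4720 mm²; tension across gage: (101 − 1×32)×10 = 690 mm². R_n = min(0.6×450×4720, 0.6×345×6960) + 1.0×450×690 = min(1274.4, 1440.7) + 310.5 = 1584.9 kN. φR_n = 0.75 × 1584.9 = 1188.7 kN.
Governing: min(1611.2, 1676.7, 937.7, 1188.7) = 937.7 kN → gross-section yield.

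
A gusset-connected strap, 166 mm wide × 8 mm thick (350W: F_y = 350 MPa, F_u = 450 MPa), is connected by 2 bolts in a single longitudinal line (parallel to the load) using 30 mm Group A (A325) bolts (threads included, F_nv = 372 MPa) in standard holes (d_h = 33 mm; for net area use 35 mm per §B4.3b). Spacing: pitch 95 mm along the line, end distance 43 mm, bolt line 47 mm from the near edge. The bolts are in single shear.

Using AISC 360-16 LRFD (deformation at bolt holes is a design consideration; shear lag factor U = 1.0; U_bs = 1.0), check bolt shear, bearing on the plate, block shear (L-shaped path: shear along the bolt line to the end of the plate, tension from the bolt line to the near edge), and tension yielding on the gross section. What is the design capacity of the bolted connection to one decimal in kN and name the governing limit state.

218.2 kN (block shear governs)

Bolt shear: A_b = π(30)²/4 = 706.86 mm². φR_n = 0.75 × 372 × 706.86 × 2 × 1 = 394.4 kN.
Bearing (8 mm plate, F_u = 450 MPa): end bolts L_c = 43 − 33/2 = 26.5, R_n = min(1.2×26.5×8×450, 2.4×30×8×450) = 114.48 kN/bolt; interior L_c = 95 − 33 = 62, R_n = 259.2 kN/bolt. φR_n = 0.75 × (1×114.48 + 1×259.2) = 280.3 kN.
Block shear: shear path 1×[43+1×95] = 1×138 mm, A_gv = 1104, A_nv = 1×(138 − 1.5×35)×8 = 684 mm²; tension to near edge: (47 − 0.5×35)×8 = 236 mm². R_n = min(0.6×450×684, 0.6×350×1104) + 1.0×450×236 = min(184.68, 231.84) + 106.2 = 290.88 kN. φR_n = 0.75 × 290.88 = 218.2 kN.
Tension yield (gross): A_g = 166×8 = 1328 mm². φR_n = 0.90 × 350 × 1328 = 418.3 kN.
Governing: min(394.4, 280.3, 218.2, 418.3) = 218.2 kN → block shear.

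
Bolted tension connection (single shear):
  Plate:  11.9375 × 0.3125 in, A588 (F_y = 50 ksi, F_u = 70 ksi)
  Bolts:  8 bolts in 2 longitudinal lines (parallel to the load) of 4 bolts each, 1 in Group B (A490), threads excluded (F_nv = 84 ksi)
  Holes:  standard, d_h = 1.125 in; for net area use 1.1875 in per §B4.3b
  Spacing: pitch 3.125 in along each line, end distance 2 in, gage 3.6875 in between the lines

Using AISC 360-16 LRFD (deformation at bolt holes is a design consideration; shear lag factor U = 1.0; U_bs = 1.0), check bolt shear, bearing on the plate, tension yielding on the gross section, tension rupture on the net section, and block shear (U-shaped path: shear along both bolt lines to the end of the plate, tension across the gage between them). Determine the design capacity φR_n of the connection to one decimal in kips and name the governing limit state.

156.9 kips (net-section rupture governs)

Bolt shear: A_b = π(1)²/4 = 0.7854 in². φR_n = 0.75 × 84 × 0.7854 × 8 × 1 = 395.8 kips.
Bearing (0.3125 in plate, F_u = 70 ksi): end bolts L_c = 2 − 1.125/2 = 1.4375, R_n = min(1.2×1.4375×0.3125×70, 2.4×1×0.3125×70) = 37.734 kips/bolt; interior L_c = 3.125 − 1.125 = 2, R_n = 52.5 kips/bolt. φR_n = 0.75 × (2×37.734 + 6×52.5) = 292.9 kips.
Tension yield (gross): A_g = 11.9375×0.3125 = 3.7305 in². φR_n = 0.90 × 50 × 3.7305 = 167.9 kips.
Tension rupture (net): A_n = (11.9375 − 2×1.1875)×0.3125 = 2.9883 in² (U = 1.0, A_e = A_n). φR_n = 0.75 × 70 × 2.9883 = 156.9 kips.
Block shear: shear path 2×[2+3×3.125] = 2×11.375 in, A_gv = 7.1094, A_nv = 2×(11.375 − 3.5×1.1875)×0.3125 = 4.5117 in²; tension across gage: (3.6875 − 1×1.1875)×0.3125 = 0.78125 in². R_n = min(0.6×70×4.5117, 0.6×50×7.1094) + 1.0×70×0.78125 = min(189.49, 213.28) + 54.688 = 244.18 kips. φR_n = 0.75 × 244.18 = 183.1 kips.
Governing: min(395.8, 292.9, 167.9, 156.9, 183.1) = 156.9 kips → net-section rupture.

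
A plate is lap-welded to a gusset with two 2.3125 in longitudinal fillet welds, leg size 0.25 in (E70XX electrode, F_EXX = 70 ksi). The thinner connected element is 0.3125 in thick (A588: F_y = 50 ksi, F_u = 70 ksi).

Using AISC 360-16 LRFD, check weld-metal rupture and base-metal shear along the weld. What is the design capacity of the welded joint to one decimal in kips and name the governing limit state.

Weld metal: throat = 0.707×0.25 = 0.17675 in, L = 2×2.3125 = 4.625 in. φR_n = 0.75 × 0.6 × 70 × 0.17675 × 4.625 = 25.8 kips.
Base metal shear (0.3125 in plate): yield φR_n = 1.0×0.6×50×0.3125×4.625 = 43.4 kips; rupture φR_n = 0.75×0.6×70×0.3125×4.625 = 45.5 kips; take 43.4 kips (yield).
Governing: min(25.8, 43.4) = 25.8 kips → weld metal.

25.8 kips (weld metal governs)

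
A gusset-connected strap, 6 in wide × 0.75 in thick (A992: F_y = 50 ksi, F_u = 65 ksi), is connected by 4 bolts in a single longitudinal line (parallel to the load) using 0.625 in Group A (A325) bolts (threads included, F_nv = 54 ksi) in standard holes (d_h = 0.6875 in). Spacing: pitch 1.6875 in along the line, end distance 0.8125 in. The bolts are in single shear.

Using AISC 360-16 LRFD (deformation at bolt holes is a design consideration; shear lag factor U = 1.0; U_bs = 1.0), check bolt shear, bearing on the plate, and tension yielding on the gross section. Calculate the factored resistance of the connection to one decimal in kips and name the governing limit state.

49.7 kips (bolt shear governs)

Bolt shear: A_b = π(0.625)²/4 = 0.3068 in². φR_n = 0.75 × 54 × 0.3068 × 4 × 1 = 49.7 kips.
Bearing (0.75 in plate, F_u = 65 ksi): end bolts L_c = 0.8125 − 0.6875/2 = 0.46875, R_n = min(1.2×0.46875×0.75×65, 2.4×0.625×0.75×65) = 27.422 kips/bolt; interior L_c = 1.6875 − 0.6875 = 1, R_n = 58.5 kips/bolt. φR_n = 0.75 × (1×27.422 + 3×58.5) = 152.2 kips.
Tension yield (gross): A_g = 6×0.75 = 4.5 in². φR_n = 0.90 × 50 × 4.5 = 202.5 kips.
Governing: min(49.7, 152.2, 202.5) = 49.7 kips → bolt shear.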